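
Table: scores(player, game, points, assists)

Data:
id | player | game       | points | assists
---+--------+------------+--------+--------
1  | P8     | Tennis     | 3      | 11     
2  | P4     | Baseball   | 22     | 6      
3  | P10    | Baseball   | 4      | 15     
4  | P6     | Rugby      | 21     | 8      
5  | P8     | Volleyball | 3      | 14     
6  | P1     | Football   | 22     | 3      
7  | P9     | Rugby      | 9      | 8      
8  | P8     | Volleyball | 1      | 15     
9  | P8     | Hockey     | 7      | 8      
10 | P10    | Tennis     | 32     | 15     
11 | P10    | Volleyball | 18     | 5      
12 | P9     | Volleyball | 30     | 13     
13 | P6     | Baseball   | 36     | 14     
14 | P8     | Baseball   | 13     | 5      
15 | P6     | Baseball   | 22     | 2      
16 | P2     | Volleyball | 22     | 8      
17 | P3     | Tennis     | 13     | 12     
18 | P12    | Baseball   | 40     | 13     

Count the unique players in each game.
SELECT game, COUNT(DISTINCT player)
FROM scores
GROUP BY game

Result:
  Baseball: 5 distinct
  Football: 1 distinct
  Hockey: 1 distinct
  Rugby: 2 distinct
  Tennis: 3 distinct
  Volleyball: 4 distinct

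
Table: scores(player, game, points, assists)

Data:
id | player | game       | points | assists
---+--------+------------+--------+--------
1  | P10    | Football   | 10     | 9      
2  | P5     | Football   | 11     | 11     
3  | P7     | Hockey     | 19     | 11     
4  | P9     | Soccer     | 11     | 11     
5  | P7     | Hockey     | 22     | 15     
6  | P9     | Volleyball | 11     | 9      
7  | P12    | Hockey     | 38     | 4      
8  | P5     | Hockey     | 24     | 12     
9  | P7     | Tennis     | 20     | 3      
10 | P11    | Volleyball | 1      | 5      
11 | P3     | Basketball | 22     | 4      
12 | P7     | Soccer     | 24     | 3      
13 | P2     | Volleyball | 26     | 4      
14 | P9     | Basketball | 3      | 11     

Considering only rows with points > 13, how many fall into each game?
SELECT game, COUNT(*)
FROM scores
WHERE points > 13
GROUP BY game

Note: WHERE filters rows before grouping.

Result:
  Basketball: 1
  Hockey: 4
  Soccer: 1
  Tennis: 1
  Volleyball: 1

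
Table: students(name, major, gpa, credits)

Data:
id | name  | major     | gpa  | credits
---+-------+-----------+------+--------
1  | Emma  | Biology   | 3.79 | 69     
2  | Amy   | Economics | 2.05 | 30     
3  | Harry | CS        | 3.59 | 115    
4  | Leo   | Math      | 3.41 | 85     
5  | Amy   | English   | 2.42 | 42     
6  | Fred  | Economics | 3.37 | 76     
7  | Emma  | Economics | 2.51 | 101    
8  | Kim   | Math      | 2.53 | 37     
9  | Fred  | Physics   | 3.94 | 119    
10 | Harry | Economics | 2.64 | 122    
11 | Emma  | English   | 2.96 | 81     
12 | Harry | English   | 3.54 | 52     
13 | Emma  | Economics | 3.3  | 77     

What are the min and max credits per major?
SELECT major, MIN(credits), MAX(credits)
FROM students
GROUP BY major

Result:
  Biology: min=69, max=69
  CS: min=115, max=115
  Economics: min=30, max=122
  English: min=42, max=81
  Math: min=37, max=85
  Physics: min=119, max=119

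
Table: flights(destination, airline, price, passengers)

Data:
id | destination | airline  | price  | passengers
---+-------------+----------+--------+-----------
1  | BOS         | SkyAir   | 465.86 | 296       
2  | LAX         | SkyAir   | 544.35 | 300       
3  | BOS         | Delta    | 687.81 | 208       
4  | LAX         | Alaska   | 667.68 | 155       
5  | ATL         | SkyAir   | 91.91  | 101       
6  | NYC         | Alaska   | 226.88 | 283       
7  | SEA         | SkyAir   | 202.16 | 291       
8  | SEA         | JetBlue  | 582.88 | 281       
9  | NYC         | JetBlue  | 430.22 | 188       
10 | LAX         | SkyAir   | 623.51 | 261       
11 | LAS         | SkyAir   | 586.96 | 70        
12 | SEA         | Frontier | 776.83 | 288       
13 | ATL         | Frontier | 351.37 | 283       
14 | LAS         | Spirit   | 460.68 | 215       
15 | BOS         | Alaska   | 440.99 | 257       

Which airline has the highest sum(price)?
SELECT airline, SUM(price) as val
FROM flights
GROUP BY airline
ORDER BY val DESC
LIMIT 1

Result: SkyAir with sum(price) = 2514.75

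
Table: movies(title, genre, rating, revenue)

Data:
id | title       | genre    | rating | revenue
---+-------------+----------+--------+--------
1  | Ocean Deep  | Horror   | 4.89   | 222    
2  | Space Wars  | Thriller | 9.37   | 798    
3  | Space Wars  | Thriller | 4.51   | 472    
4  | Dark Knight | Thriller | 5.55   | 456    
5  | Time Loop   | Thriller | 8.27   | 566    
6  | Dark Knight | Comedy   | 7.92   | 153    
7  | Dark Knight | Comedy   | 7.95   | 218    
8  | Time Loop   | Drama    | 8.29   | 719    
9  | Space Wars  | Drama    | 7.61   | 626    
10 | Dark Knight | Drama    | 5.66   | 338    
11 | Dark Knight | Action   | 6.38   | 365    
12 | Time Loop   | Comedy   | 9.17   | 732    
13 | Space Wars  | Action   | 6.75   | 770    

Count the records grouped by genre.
SELECT genre, COUNT(*) as count
FROM movies
GROUP BY genre

Result:
  Action: 2
  Comedy: 3
  Drama: 3
  Horror: 1
  Thriller: 4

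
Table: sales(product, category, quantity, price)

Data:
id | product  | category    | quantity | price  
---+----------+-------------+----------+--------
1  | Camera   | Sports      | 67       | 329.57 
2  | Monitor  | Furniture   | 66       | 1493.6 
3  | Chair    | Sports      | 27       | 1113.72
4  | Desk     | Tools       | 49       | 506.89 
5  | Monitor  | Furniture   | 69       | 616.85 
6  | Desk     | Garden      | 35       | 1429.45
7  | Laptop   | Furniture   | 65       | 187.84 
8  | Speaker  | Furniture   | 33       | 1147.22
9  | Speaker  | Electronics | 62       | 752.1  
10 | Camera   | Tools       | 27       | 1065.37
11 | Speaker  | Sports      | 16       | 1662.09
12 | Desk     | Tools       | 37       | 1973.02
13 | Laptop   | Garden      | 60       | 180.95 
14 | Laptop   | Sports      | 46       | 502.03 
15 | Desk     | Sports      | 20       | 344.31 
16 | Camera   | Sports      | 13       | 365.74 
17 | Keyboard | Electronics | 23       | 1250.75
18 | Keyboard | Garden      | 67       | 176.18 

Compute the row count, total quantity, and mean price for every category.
SELECT category,
       COUNT(*) as cnt,
       SUM(quantity) as total_quantity,
       AVG(price) as avg_price
FROM sales
GROUP BY category

Result:
  Electronics: 2 records, 85 total quantity, 1001.43 avg price
  Furniture: 4 records, 233 total quantity, 861.38 avg price
  Garden: 3 records, 162 total quantity, 595.53 avg price
  Sports: 6 records, 189 total quantity, 719.58 avg price
  Tools: 3 records, 113 total quantity, 1181.76 avg price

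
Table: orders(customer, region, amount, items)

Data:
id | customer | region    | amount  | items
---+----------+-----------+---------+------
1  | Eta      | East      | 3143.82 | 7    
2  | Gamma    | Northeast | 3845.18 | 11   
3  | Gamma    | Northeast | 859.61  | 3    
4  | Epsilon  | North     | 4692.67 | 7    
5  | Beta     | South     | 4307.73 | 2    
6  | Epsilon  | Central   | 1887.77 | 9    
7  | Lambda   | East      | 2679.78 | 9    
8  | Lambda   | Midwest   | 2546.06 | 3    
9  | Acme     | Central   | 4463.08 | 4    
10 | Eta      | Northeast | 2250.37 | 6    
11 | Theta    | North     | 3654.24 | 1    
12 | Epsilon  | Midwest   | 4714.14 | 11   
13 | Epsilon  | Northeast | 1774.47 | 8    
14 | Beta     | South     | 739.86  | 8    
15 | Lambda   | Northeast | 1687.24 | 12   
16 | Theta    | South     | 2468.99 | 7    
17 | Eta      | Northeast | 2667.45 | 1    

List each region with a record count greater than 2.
SELECT region, COUNT(*) as cnt
FROM orders
GROUP BY region
HAVING COUNT(*) > 2

Result:
  Northeast: 6
  South: 3

Note: HAVING filters groups after aggregation, WHERE filters rows before.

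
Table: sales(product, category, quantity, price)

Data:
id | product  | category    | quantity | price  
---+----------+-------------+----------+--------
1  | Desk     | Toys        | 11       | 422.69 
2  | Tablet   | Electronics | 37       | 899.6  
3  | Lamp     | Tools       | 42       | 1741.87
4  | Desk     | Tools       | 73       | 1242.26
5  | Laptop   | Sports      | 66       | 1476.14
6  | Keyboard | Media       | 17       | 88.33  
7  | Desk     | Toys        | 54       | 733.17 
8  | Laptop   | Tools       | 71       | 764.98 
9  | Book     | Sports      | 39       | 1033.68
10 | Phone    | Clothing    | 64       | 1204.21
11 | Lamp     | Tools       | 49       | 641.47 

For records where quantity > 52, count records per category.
SELECT category, COUNT(*)
FROM sales
WHERE quantity > 52
GROUP BY category

Note: WHERE filters rows before grouping.

Result:
  Clothing: 1
  Sports: 1
  Tools: 2
  Toys: 1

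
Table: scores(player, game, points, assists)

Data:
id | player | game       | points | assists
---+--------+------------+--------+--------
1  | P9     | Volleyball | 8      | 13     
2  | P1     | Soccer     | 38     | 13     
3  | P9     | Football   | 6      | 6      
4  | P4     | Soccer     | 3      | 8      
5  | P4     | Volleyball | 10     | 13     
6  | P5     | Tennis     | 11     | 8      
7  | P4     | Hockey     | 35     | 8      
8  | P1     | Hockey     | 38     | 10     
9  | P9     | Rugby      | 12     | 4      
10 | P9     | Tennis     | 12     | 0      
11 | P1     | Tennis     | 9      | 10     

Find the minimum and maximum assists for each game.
SELECT game, MIN(assists), MAX(assists)
FROM scores
GROUP BY game

Result:
  Football: min=6, max=6
  Hockey: min=8, max=10
  Rugby: min=4, max=4
  Soccer: min=8, max=13
  Tennis: min=0, max=10
  Volleyball: min=13, max=13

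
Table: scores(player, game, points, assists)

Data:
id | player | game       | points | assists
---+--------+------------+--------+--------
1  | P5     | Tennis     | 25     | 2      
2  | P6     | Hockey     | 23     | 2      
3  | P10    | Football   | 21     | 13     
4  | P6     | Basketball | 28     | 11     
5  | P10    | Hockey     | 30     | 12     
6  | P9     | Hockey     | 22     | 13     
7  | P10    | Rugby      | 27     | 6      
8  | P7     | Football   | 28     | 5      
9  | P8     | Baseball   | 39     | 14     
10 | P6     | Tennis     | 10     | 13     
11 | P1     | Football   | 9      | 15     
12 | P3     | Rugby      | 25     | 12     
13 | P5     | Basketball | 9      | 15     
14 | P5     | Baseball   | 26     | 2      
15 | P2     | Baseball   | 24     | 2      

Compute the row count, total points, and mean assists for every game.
SELECT game,
       COUNT(*) as cnt,
       SUM(points) as total_points,
       AVG(assists) as avg_assists
FROM scores
GROUP BY game

Result:
  Baseball: 3 records, 89 total points, 6.00 avg assists
  Basketball: 2 records, 37 total points, 13.00 avg assists
  Football: 3 records, 58 total points, 11.00 avg assists
  Hockey: 3 records, 75 total points, 9.00 avg assists
  Rugby: 2 records, 52 total points, 9.00 avg assists
  Tennis: 2 records, 35 total points, 7.50 avg assists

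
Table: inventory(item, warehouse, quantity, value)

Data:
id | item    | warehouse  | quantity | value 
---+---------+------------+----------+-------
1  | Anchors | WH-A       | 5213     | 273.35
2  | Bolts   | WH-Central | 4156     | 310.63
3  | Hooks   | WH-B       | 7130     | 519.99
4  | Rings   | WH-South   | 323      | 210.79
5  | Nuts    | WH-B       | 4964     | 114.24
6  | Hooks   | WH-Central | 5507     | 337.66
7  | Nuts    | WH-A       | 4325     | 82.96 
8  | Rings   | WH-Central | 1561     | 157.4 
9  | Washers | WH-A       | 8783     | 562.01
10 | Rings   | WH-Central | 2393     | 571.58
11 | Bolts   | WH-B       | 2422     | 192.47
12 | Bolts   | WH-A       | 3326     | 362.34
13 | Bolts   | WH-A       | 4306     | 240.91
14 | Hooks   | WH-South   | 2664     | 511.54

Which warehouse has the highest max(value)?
SELECT warehouse, MAX(value) as val
FROM inventory
GROUP BY warehouse
ORDER BY val DESC
LIMIT 1

Result: WH-Central with max(value) = 571.58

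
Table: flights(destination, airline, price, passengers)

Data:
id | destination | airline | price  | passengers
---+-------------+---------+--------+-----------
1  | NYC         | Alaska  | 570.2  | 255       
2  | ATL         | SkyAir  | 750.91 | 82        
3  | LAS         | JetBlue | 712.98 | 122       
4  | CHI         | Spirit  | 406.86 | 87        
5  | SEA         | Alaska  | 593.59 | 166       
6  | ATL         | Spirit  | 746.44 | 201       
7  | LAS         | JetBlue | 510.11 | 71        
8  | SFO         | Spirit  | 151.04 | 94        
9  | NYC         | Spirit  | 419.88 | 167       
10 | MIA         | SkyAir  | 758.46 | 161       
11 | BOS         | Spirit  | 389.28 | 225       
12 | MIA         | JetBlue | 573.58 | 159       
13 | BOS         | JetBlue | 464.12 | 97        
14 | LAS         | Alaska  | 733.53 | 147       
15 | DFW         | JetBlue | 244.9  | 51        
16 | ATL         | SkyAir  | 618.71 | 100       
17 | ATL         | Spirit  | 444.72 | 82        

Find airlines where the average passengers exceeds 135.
SELECT airline, AVG(passengers)
FROM flights
GROUP BY airline
HAVING AVG(passengers) > 135

Result:
  Alaska: avg=189.33
  Spirit: avg=142.67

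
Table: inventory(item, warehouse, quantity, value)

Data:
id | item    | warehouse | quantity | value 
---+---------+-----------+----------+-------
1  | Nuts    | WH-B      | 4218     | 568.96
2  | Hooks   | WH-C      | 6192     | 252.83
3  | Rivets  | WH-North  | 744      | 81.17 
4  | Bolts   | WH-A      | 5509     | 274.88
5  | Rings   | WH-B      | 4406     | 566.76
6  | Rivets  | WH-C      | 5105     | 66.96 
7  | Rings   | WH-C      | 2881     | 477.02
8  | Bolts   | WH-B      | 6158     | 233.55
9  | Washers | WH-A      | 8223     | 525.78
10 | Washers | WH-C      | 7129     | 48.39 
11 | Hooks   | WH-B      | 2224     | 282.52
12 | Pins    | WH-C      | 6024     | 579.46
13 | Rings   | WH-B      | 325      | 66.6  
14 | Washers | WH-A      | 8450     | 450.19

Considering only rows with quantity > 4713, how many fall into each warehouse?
SELECT warehouse, COUNT(*)
FROM inventory
WHERE quantity > 4713
GROUP BY warehouse

Note: WHERE filters rows before grouping.

Result:
  WH-A: 3
  WH-B: 1
  WH-C: 4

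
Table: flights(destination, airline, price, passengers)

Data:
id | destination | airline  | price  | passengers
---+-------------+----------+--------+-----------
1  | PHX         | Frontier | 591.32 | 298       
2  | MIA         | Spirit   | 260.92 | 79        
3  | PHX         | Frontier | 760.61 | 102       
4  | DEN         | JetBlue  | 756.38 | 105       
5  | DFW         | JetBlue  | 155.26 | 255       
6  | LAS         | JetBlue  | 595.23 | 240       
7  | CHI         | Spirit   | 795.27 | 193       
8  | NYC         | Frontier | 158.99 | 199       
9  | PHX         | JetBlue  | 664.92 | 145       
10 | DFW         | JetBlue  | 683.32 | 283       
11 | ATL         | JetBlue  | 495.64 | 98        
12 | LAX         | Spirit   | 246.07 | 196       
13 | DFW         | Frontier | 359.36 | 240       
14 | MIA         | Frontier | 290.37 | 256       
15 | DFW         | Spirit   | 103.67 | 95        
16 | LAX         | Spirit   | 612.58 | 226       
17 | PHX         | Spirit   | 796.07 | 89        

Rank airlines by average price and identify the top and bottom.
SELECT airline, AVG(price)
FROM flights
GROUP BY airline
ORDER BY AVG(price)

All groups:
  Frontier: 432.13
  Spirit: 469.10
  JetBlue: 558.46

Highest: JetBlue (558.46)
Lowest: Frontier (432.13)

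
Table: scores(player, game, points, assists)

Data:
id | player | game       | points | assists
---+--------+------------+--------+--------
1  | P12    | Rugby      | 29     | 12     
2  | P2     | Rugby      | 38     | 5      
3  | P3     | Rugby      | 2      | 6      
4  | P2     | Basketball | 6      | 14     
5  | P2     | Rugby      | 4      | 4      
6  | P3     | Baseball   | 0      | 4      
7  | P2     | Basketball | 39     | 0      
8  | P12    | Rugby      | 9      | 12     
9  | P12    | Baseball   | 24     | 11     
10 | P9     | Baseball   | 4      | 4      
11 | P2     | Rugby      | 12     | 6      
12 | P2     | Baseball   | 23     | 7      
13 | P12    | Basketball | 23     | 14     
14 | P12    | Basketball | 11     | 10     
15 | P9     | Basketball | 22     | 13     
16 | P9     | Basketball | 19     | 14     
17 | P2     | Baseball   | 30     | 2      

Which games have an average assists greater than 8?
SELECT game, AVG(assists)
FROM scores
GROUP BY game
HAVING AVG(assists) > 8

Result:
  Basketball: avg=10.83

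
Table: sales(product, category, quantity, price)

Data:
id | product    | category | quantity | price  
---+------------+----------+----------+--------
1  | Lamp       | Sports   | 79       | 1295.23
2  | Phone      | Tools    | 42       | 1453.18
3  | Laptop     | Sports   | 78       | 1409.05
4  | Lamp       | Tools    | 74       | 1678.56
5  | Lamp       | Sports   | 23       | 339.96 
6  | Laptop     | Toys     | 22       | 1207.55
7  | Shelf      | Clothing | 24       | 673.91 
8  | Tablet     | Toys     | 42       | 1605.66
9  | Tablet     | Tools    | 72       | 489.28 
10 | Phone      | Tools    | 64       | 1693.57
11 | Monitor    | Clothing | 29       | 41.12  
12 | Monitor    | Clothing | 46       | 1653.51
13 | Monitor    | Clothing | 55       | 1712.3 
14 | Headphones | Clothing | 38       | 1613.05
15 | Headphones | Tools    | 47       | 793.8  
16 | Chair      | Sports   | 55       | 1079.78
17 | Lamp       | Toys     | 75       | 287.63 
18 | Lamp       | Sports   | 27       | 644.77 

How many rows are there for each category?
SELECT category, COUNT(*) as count
FROM sales
GROUP BY category

Result:
  Clothing: 5
  Sports: 5
  Tools: 5
  Toys: 3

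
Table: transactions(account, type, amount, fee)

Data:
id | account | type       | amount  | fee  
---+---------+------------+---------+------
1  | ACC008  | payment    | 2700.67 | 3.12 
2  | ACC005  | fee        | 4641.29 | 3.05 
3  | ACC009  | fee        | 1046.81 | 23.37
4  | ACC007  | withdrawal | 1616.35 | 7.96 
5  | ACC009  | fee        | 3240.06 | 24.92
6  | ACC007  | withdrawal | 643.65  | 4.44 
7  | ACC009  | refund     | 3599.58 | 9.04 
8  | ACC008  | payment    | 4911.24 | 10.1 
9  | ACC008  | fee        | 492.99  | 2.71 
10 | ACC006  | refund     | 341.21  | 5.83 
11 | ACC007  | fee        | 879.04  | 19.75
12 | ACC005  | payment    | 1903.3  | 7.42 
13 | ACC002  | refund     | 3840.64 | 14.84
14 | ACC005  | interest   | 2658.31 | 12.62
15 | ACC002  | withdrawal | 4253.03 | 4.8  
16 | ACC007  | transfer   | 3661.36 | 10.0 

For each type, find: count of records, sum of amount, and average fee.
SELECT type,
       COUNT(*) as cnt,
       SUM(amount) as total_amount,
       AVG(fee) as avg_fee
FROM transactions
GROUP BY type

Result:
  fee: 5 records, 10300.19 total amount, 14.76 avg fee
  interest: 1 records, 2658.31 total amount, 12.62 avg fee
  payment: 3 records, 9515.21 total amount, 6.88 avg fee
  refund: 3 records, 7781.43 total amount, 9.90 avg fee
  transfer: 1 records, 3661.36 total amount, 10.00 avg fee
  withdrawal: 3 records, 6513.03 total amount, 5.73 avg fee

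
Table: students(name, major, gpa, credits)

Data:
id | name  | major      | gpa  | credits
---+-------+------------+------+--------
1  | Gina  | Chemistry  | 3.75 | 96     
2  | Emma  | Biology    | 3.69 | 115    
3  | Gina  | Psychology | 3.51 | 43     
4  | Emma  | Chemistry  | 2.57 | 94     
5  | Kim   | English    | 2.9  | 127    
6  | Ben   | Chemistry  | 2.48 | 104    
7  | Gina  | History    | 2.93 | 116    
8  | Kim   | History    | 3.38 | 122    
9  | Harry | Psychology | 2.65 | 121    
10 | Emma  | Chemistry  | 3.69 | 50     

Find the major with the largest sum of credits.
SELECT major, SUM(credits) as val
FROM students
GROUP BY major
ORDER BY val DESC
LIMIT 1

Result: Chemistry with sum(credits) = 344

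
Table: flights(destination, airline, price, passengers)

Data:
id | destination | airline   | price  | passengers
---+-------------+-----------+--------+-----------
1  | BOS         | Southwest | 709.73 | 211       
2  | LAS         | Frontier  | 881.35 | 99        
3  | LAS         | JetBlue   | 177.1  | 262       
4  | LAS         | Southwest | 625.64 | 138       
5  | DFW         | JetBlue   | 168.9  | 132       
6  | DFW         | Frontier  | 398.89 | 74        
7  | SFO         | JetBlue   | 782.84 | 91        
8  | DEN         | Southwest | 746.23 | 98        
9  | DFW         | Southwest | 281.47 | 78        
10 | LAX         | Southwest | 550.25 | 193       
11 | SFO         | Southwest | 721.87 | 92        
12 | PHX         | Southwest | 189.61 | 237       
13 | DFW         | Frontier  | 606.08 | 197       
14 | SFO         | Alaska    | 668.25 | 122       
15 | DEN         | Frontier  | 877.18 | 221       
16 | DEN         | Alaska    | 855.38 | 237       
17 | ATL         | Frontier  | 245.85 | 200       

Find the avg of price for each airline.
SELECT airline, AVG(price) as result
FROM flights
GROUP BY airline

Result:
  Alaska: 761.82
  Frontier: 601.87
  JetBlue: 376.28
  Southwest: 546.40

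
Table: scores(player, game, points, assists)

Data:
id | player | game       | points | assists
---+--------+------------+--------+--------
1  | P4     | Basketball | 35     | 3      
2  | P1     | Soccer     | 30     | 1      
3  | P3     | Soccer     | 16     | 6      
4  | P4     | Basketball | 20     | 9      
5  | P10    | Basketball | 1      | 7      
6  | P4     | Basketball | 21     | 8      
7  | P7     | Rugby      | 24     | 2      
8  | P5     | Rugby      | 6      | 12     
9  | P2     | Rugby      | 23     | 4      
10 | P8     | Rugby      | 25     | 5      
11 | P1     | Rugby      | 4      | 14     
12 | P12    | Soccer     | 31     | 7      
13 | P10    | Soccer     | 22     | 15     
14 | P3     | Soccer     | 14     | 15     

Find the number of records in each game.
SELECT game, COUNT(*) as count
FROM scores
GROUP BY game

Result:
  Basketball: 4
  Rugby: 5
  Soccer: 5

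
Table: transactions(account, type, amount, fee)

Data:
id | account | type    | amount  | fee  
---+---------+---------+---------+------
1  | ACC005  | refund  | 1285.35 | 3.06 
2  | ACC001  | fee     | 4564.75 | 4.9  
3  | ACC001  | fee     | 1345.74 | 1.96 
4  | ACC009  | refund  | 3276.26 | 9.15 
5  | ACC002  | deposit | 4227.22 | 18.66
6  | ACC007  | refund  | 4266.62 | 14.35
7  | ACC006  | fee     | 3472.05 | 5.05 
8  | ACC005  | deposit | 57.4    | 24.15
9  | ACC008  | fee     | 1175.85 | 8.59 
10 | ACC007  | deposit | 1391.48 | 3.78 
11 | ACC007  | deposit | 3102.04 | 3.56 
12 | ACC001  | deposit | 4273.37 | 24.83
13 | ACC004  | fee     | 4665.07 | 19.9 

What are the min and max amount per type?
SELECT type, MIN(amount), MAX(amount)
FROM transactions
GROUP BY type

Result:
  deposit: min=57.40, max=4273.37
  fee: min=1175.85, max=4665.07
  refund: min=1285.35, max=4266.62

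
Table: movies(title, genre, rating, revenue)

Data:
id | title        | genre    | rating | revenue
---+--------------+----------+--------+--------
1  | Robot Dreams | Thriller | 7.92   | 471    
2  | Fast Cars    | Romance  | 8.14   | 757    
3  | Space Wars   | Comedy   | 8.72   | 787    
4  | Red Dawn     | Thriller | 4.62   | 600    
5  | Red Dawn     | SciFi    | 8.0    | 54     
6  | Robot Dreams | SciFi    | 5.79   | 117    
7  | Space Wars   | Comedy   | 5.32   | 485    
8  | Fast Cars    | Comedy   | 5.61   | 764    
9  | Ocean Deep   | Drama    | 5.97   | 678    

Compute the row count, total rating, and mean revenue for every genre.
SELECT genre,
       COUNT(*) as cnt,
       SUM(rating) as total_rating,
       AVG(revenue) as avg_revenue
FROM movies
GROUP BY genre

Result:
  Comedy: 3 records, 19.65 total rating, 678.67 avg revenue
  Drama: 1 records, 5.97 total rating, 678.00 avg revenue
  Romance: 1 records, 8.14 total rating, 757.00 avg revenue
  SciFi: 2 records, 13.79 total rating, 85.50 avg revenue
  Thriller: 2 records, 12.54 total rating, 535.50 avg revenue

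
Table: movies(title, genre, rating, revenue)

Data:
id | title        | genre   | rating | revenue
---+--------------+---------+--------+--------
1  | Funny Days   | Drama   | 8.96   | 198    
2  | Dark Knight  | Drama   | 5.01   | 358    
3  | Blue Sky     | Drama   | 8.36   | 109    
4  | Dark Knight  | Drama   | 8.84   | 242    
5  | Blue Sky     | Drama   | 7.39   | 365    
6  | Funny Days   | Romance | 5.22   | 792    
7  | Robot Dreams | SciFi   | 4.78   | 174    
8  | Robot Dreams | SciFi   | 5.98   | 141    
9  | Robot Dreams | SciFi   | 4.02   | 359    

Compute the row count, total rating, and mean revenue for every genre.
SELECT genre,
       COUNT(*) as cnt,
       SUM(rating) as total_rating,
       AVG(revenue) as avg_revenue
FROM movies
GROUP BY genre

Result:
  Drama: 5 records, 38.56 total rating, 254.40 avg revenue
  Romance: 1 records, 5.22 total rating, 792.00 avg revenue
  SciFi: 3 records, 14.78 total rating, 224.67 avg revenue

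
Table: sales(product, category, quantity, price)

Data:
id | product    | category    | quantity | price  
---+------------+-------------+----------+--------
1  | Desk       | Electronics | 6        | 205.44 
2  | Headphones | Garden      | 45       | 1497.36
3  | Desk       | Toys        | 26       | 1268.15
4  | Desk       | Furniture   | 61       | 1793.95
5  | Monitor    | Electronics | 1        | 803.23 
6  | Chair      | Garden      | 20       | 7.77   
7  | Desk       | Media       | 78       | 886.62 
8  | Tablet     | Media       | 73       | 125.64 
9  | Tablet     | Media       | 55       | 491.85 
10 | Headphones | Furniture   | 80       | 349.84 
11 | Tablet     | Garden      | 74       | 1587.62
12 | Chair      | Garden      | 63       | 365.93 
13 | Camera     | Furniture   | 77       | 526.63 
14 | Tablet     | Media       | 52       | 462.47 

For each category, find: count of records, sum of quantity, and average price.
SELECT category,
       COUNT(*) as cnt,
       SUM(quantity) as total_quantity,
       AVG(price) as avg_price
FROM sales
GROUP BY category

Result:
  Electronics: 2 records, 7 total quantity, 504.34 avg price
  Furniture: 3 records, 218 total quantity, 890.14 avg price
  Garden: 4 records, 202 total quantity, 864.67 avg price
  Media: 4 records, 258 total quantity, 491.65 avg price
  Toys: 1 records, 26 total quantity, 1268.15 avg price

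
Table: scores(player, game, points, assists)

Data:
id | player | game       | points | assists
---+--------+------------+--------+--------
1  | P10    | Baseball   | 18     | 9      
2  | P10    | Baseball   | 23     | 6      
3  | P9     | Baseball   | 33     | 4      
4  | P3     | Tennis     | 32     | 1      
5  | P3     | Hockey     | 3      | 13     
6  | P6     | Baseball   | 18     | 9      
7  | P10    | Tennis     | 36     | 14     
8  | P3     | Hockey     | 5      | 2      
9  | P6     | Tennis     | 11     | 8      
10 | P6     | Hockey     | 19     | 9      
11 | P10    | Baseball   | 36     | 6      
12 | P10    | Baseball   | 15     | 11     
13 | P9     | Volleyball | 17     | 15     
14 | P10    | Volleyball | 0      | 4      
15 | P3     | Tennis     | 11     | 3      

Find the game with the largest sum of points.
SELECT game, SUM(points) as val
FROM scores
GROUP BY game
ORDER BY val DESC
LIMIT 1

Result: Baseball with sum(points) = 143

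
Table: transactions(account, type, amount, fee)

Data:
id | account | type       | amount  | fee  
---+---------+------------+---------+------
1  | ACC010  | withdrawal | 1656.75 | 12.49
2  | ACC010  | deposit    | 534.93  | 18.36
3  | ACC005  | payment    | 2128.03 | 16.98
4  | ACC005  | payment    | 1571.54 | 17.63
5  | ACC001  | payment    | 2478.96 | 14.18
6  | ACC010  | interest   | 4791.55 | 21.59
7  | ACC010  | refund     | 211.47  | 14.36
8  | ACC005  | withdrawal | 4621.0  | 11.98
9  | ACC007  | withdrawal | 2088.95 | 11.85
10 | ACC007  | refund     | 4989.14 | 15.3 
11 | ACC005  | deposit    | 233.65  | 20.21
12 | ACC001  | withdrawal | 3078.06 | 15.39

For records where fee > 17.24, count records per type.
SELECT type, COUNT(*)
FROM transactions
WHERE fee > 17.24
GROUP BY type

Note: WHERE filters rows before grouping.

Result:
  deposit: 2
  interest: 1
  payment: 1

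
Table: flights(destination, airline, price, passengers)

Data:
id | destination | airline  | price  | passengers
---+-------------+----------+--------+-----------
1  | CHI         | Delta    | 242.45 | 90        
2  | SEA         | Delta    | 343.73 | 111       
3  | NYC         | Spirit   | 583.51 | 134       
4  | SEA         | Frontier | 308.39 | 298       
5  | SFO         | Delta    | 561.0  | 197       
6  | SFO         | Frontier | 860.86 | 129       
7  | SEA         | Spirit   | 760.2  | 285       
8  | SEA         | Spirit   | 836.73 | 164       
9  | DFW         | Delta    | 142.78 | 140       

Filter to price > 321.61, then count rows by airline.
SELECT airline, COUNT(*)
FROM flights
WHERE price > 321.61
GROUP BY airline

Note: WHERE filters rows before grouping.

Result:
  Delta: 2
  Frontier: 1
  Spirit: 3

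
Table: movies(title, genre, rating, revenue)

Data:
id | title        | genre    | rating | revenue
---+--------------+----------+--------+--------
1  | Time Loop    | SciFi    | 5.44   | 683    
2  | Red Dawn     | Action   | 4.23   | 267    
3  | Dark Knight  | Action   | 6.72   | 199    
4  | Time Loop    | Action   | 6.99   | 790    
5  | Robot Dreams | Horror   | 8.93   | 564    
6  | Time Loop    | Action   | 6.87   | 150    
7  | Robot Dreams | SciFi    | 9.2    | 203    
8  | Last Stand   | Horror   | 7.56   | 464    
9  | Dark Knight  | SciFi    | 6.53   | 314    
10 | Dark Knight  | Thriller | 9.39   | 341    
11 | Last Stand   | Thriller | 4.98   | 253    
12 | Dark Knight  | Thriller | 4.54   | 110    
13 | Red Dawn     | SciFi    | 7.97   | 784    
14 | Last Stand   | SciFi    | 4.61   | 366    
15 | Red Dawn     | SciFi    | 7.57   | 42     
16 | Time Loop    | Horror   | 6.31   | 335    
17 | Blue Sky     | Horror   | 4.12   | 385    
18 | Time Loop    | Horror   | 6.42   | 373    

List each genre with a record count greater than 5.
SELECT genre, COUNT(*) as cnt
FROM movies
GROUP BY genre
HAVING COUNT(*) > 5

Result:
  SciFi: 6

Note: HAVING filters groups after aggregation, WHERE filters rows before.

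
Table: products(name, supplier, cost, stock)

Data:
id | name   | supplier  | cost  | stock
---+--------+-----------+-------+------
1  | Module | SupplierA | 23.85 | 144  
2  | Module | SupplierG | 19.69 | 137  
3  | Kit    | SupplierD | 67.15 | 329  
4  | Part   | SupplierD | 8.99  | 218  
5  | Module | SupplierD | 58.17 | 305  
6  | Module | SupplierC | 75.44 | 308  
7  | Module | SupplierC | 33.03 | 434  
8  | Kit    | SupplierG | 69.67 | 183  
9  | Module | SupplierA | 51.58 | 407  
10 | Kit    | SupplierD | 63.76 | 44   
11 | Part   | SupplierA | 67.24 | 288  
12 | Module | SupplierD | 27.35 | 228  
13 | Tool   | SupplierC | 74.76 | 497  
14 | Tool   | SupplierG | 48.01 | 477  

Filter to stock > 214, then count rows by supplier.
SELECT supplier, COUNT(*)
FROM products
WHERE stock > 214
GROUP BY supplier

Note: WHERE filters rows before grouping.

Result:
  SupplierA: 2
  SupplierC: 3
  SupplierD: 4
  SupplierG: 1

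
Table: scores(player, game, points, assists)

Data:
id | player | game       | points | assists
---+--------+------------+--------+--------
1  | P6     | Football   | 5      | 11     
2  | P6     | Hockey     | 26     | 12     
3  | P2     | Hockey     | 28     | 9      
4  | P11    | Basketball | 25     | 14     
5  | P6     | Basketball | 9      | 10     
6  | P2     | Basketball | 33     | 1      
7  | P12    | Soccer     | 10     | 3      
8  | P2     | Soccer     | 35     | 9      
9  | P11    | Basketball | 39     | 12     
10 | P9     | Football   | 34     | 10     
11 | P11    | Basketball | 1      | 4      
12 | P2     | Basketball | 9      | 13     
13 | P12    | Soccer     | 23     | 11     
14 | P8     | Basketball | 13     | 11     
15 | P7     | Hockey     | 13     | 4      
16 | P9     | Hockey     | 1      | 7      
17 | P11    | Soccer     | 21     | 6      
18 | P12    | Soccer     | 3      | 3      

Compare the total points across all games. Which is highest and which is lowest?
SELECT game, SUM(points)
FROM scores
GROUP BY game
ORDER BY SUM(points)

All groups:
  Football: 39
  Hockey: 68
  Soccer: 92
  Basketball: 129

Highest: Basketball (129)
Lowest: Football (39)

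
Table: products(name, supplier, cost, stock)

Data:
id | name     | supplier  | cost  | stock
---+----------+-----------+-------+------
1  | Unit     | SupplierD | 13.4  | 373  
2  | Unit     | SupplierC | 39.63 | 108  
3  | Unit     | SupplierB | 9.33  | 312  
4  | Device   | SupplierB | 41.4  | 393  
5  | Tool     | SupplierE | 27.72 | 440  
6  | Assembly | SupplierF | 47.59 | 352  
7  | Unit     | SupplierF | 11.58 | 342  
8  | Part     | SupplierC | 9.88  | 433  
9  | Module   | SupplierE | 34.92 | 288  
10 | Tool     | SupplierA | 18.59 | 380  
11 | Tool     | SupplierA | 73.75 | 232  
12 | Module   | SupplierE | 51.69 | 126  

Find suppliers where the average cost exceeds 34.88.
SELECT supplier, AVG(cost)
FROM products
GROUP BY supplier
HAVING AVG(cost) > 34.88

Result:
  SupplierA: avg=46.17
  SupplierE: avg=38.11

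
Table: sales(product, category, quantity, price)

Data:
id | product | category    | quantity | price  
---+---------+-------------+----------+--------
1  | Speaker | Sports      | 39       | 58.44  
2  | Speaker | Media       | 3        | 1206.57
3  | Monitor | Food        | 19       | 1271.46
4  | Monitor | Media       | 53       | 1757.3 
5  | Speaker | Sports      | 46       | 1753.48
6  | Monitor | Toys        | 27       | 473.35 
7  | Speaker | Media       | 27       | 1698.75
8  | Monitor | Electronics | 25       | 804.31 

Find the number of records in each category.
SELECT category, COUNT(*) as count
FROM sales
GROUP BY category

Result:
  Electronics: 1
  Food: 1
  Media: 3
  Sports: 2
  Toys: 1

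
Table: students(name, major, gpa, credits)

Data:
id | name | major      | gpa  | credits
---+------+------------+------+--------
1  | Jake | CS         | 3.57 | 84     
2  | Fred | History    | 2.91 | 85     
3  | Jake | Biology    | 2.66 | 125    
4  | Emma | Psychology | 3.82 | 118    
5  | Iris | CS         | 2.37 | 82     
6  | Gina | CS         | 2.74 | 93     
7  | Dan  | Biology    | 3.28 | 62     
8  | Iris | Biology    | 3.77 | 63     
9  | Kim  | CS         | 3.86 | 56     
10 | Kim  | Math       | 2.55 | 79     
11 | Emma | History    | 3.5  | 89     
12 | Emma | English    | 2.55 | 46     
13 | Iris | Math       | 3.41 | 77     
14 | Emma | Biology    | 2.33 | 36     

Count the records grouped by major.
SELECT major, COUNT(*) as count
FROM students
GROUP BY major

Result:
  Biology: 4
  CS: 4
  English: 1
  History: 2
  Math: 2
  Psychology: 1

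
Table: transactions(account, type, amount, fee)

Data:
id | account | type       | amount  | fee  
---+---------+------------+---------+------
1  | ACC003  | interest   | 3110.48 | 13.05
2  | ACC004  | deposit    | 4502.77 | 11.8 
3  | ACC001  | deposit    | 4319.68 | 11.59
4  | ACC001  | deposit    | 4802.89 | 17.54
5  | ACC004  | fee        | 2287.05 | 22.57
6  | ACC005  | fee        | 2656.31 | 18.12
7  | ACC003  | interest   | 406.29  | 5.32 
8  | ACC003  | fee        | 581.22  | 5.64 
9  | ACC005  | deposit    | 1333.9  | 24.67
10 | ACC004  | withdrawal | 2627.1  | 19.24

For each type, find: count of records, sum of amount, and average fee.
SELECT type,
       COUNT(*) as cnt,
       SUM(amount) as total_amount,
       AVG(fee) as avg_fee
FROM transactions
GROUP BY type

Result:
  deposit: 4 records, 14959.24 total amount, 16.40 avg fee
  fee: 3 records, 5524.58 total amount, 15.44 avg fee
  interest: 2 records, 3516.77 total amount, 9.19 avg fee
  withdrawal: 1 records, 2627.10 total amount, 19.24 avg fee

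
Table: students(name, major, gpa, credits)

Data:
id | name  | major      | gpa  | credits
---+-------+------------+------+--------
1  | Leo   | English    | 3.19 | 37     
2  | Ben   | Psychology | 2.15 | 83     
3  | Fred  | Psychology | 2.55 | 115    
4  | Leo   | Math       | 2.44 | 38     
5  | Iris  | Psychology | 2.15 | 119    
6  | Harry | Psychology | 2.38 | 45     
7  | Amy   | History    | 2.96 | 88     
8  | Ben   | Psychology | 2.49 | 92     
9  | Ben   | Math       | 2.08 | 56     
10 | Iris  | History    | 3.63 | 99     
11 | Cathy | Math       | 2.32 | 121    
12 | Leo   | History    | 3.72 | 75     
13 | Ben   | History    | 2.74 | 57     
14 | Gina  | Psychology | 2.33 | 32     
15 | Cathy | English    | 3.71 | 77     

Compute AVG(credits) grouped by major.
SELECT major, AVG(credits) as result
FROM students
GROUP BY major

Result:
  English: 57.00
  History: 79.75
  Math: 71.67
  Psychology: 81.00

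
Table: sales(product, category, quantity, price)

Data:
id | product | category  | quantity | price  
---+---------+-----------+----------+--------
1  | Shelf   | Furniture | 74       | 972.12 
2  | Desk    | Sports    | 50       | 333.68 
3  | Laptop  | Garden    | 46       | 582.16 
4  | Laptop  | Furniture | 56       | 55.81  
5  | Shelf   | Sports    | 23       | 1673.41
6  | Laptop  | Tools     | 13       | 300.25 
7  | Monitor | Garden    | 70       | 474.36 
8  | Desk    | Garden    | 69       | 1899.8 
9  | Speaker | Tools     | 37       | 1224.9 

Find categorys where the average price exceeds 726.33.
SELECT category, AVG(price)
FROM sales
GROUP BY category
HAVING AVG(price) > 726.33

Result:
  Garden: avg=985.44
  Sports: avg=1003.55
  Tools: avg=762.58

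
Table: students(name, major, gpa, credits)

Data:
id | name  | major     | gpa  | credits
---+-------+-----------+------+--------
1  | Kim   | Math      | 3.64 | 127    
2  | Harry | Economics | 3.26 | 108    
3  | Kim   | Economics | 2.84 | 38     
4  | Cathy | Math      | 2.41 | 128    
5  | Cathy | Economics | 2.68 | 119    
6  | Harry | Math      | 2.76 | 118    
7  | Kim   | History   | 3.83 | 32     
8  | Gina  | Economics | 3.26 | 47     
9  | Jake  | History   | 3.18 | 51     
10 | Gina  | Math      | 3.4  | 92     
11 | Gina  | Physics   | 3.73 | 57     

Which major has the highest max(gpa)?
SELECT major, MAX(gpa) as val
FROM students
GROUP BY major
ORDER BY val DESC
LIMIT 1

Result: History with max(gpa) = 3.83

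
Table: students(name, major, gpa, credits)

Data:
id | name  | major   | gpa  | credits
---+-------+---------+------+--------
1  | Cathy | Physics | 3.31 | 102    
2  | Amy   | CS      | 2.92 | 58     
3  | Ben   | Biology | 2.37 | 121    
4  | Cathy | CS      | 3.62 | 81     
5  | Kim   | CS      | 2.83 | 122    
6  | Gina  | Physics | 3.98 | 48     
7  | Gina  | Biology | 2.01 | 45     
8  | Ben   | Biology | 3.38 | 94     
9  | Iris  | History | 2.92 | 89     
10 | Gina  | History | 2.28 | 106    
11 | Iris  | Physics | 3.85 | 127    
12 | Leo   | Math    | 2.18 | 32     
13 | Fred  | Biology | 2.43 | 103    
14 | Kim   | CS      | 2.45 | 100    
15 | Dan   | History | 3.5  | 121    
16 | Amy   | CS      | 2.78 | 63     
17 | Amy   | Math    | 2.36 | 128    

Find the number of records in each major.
SELECT major, COUNT(*) as count
FROM students
GROUP BY major

Result:
  Biology: 4
  CS: 5
  History: 3
  Math: 2
  Physics: 3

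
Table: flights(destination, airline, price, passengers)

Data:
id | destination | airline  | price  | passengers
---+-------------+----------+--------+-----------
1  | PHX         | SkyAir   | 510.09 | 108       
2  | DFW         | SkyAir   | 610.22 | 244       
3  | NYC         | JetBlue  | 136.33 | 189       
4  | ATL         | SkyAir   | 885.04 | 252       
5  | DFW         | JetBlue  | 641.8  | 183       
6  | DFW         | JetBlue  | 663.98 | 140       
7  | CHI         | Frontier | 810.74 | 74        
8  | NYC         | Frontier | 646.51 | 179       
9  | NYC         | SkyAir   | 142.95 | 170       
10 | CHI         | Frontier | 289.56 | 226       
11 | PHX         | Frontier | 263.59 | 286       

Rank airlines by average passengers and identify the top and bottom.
SELECT airline, AVG(passengers)
FROM flights
GROUP BY airline
ORDER BY AVG(passengers)

All groups:
  JetBlue: 170.67
  Frontier: 191.25
  SkyAir: 193.50

Highest: SkyAir (193.50)
Lowest: JetBlue (170.67)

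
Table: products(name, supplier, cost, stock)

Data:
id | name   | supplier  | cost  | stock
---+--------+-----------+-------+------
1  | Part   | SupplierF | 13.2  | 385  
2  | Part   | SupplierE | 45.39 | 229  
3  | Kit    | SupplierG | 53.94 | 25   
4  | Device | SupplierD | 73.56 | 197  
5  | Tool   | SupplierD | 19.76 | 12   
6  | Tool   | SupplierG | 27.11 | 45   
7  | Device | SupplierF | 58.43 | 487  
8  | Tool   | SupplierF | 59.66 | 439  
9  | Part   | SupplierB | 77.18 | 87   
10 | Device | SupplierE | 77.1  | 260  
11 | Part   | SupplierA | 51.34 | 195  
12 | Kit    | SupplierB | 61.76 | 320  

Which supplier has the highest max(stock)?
SELECT supplier, MAX(stock) as val
FROM products
GROUP BY supplier
ORDER BY val DESC
LIMIT 1

Result: SupplierF with max(stock) = 487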